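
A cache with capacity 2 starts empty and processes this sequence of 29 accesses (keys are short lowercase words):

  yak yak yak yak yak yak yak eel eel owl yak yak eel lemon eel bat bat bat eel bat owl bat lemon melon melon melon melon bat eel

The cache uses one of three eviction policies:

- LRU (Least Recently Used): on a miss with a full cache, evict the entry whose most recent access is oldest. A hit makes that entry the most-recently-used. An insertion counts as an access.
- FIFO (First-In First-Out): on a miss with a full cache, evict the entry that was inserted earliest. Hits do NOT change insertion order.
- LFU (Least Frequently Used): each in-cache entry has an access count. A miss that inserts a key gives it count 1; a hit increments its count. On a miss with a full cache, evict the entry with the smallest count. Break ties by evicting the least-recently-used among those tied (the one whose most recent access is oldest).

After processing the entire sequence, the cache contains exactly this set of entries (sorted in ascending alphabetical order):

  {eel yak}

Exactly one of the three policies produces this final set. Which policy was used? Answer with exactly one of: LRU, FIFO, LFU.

Answer: LFU

Derivation:
Simulating under each policy and comparing final sets:
  LRU: final set = {bat eel} -> differs
  FIFO: final set = {bat eel} -> differs
  LFU: final set = {eel yak} -> MATCHES target
Only LFU produces the target set.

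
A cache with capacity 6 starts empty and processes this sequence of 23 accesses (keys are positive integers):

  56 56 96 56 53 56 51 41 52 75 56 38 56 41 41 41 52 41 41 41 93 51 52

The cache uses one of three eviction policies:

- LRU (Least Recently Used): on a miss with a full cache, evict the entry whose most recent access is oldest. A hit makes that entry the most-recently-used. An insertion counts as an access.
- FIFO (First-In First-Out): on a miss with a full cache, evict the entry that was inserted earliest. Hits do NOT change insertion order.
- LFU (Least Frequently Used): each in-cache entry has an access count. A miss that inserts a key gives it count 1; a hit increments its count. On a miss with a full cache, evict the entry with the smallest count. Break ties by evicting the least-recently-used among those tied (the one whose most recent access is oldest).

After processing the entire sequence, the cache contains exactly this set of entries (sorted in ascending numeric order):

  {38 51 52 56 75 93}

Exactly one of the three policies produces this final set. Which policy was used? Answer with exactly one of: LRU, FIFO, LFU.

Answer: FIFO

Derivation:
Simulating under each policy and comparing final sets:
  LRU: final set = {38 41 51 52 56 93} -> differs
  FIFO: final set = {38 51 52 56 75 93} -> MATCHES target
  LFU: final set = {38 41 51 52 56 93} -> differs
Only FIFO produces the target set.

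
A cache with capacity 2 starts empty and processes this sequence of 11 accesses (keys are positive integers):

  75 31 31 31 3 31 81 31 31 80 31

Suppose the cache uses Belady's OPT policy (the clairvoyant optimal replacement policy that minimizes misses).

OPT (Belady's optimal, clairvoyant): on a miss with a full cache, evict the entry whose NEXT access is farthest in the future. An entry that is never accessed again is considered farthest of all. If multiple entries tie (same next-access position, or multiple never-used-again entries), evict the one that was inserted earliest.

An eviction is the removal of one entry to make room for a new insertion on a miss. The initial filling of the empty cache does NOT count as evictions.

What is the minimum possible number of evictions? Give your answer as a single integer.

OPT (Belady) simulation (capacity=2):
  1. access 75: MISS. Cache: [75]
  2. access 31: MISS. Cache: [75 31]
  3. access 31: HIT. Next use of 31: step 4. Cache: [75 31]
  4. access 31: HIT. Next use of 31: step 6. Cache: [75 31]
  5. access 3: MISS, evict 75 (next use: never). Cache: [31 3]
  6. access 31: HIT. Next use of 31: step 8. Cache: [31 3]
  7. access 81: MISS, evict 3 (next use: never). Cache: [31 81]
  8. access 31: HIT. Next use of 31: step 9. Cache: [31 81]
  9. access 31: HIT. Next use of 31: step 11. Cache: [31 81]
  10. access 80: MISS, evict 81 (next use: never). Cache: [31 80]
  11. access 31: HIT. Next use of 31: never. Cache: [31 80]
Total: 6 hits, 5 misses, 3 evictions

Answer: 3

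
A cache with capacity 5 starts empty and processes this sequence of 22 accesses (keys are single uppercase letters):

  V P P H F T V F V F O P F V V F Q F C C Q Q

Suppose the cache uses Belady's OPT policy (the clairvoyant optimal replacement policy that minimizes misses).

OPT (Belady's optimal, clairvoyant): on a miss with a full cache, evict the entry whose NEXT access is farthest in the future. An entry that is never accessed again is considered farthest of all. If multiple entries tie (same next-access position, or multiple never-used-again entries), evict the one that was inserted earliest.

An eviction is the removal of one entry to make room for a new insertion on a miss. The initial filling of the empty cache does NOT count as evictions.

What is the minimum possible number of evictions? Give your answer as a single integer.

OPT (Belady) simulation (capacity=5):
  1. access V: MISS. Cache: [V]
  2. access P: MISS. Cache: [V P]
  3. access P: HIT. Next use of P: step 12. Cache: [V P]
  4. access H: MISS. Cache: [V P H]
  5. access F: MISS. Cache: [V P H F]
  6. access T: MISS. Cache: [V P H F T]
  7. access V: HIT. Next use of V: step 9. Cache: [V P H F T]
  8. access F: HIT. Next use of F: step 10. Cache: [V P H F T]
  9. access V: HIT. Next use of V: step 14. Cache: [V P H F T]
  10. access F: HIT. Next use of F: step 13. Cache: [V P H F T]
  11. access O: MISS, evict H (next use: never). Cache: [V P F T O]
  12. access P: HIT. Next use of P: never. Cache: [V P F T O]
  13. access F: HIT. Next use of F: step 16. Cache: [V P F T O]
  14. access V: HIT. Next use of V: step 15. Cache: [V P F T O]
  15. access V: HIT. Next use of V: never. Cache: [V P F T O]
  16. access F: HIT. Next use of F: step 18. Cache: [V P F T O]
  17. access Q: MISS, evict V (next use: never). Cache: [P F T O Q]
  18. access F: HIT. Next use of F: never. Cache: [P F T O Q]
  19. access C: MISS, evict P (next use: never). Cache: [F T O Q C]
  20. access C: HIT. Next use of C: never. Cache: [F T O Q C]
  21. access Q: HIT. Next use of Q: step 22. Cache: [F T O Q C]
  22. access Q: HIT. Next use of Q: never. Cache: [F T O Q C]
Total: 14 hits, 8 misses, 3 evictions

Answer: 3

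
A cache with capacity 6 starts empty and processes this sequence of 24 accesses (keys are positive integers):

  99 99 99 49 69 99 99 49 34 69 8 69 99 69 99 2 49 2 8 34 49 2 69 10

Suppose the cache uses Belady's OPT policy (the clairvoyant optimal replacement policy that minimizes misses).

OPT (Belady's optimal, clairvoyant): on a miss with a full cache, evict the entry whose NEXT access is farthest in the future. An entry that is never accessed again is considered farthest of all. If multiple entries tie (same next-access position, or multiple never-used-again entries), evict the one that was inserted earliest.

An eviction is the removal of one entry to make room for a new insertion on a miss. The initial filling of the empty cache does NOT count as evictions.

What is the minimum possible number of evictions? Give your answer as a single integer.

Answer: 1

Derivation:
OPT (Belady) simulation (capacity=6):
  1. access 99: MISS. Cache: [99]
  2. access 99: HIT. Next use of 99: step 3. Cache: [99]
  3. access 99: HIT. Next use of 99: step 6. Cache: [99]
  4. access 49: MISS. Cache: [99 49]
  5. access 69: MISS. Cache: [99 49 69]
  6. access 99: HIT. Next use of 99: step 7. Cache: [99 49 69]
  7. access 99: HIT. Next use of 99: step 13. Cache: [99 49 69]
  8. access 49: HIT. Next use of 49: step 17. Cache: [99 49 69]
  9. access 34: MISS. Cache: [99 49 69 34]
  10. access 69: HIT. Next use of 69: step 12. Cache: [99 49 69 34]
  11. access 8: MISS. Cache: [99 49 69 34 8]
  12. access 69: HIT. Next use of 69: step 14. Cache: [99 49 69 34 8]
  13. access 99: HIT. Next use of 99: step 15. Cache: [99 49 69 34 8]
  14. access 69: HIT. Next use of 69: step 23. Cache: [99 49 69 34 8]
  15. access 99: HIT. Next use of 99: never. Cache: [99 49 69 34 8]
  16. access 2: MISS. Cache: [99 49 69 34 8 2]
  17. access 49: HIT. Next use of 49: step 21. Cache: [99 49 69 34 8 2]
  18. access 2: HIT. Next use of 2: step 22. Cache: [99 49 69 34 8 2]
  19. access 8: HIT. Next use of 8: never. Cache: [99 49 69 34 8 2]
  20. access 34: HIT. Next use of 34: never. Cache: [99 49 69 34 8 2]
  21. access 49: HIT. Next use of 49: never. Cache: [99 49 69 34 8 2]
  22. access 2: HIT. Next use of 2: never. Cache: [99 49 69 34 8 2]
  23. access 69: HIT. Next use of 69: never. Cache: [99 49 69 34 8 2]
  24. access 10: MISS, evict 99 (next use: never). Cache: [49 69 34 8 2 10]
Total: 17 hits, 7 misses, 1 evictions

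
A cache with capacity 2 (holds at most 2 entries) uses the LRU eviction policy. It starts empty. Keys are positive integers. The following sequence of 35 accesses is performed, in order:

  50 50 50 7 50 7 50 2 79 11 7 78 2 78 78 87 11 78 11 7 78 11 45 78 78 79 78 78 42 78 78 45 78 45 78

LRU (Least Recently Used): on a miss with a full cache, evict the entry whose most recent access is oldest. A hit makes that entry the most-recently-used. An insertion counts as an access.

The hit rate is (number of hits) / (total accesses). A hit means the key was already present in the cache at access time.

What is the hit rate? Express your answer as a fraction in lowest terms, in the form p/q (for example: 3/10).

LRU simulation (capacity=2):
  1. access 50: MISS. Cache (LRU->MRU): [50]
  2. access 50: HIT. Cache (LRU->MRU): [50]
  3. access 50: HIT. Cache (LRU->MRU): [50]
  4. access 7: MISS. Cache (LRU->MRU): [50 7]
  5. access 50: HIT. Cache (LRU->MRU): [7 50]
  6. access 7: HIT. Cache (LRU->MRU): [50 7]
  7. access 50: HIT. Cache (LRU->MRU): [7 50]
  8. access 2: MISS, evict 7. Cache (LRU->MRU): [50 2]
  9. access 79: MISS, evict 50. Cache (LRU->MRU): [2 79]
  10. access 11: MISS, evict 2. Cache (LRU->MRU): [79 11]
  11. access 7: MISS, evict 79. Cache (LRU->MRU): [11 7]
  12. access 78: MISS, evict 11. Cache (LRU->MRU): [7 78]
  13. access 2: MISS, evict 7. Cache (LRU->MRU): [78 2]
  14. access 78: HIT. Cache (LRU->MRU): [2 78]
  15. access 78: HIT. Cache (LRU->MRU): [2 78]
  16. access 87: MISS, evict 2. Cache (LRU->MRU): [78 87]
  17. access 11: MISS, evict 78. Cache (LRU->MRU): [87 11]
  18. access 78: MISS, evict 87. Cache (LRU->MRU): [11 78]
  19. access 11: HIT. Cache (LRU->MRU): [78 11]
  20. access 7: MISS, evict 78. Cache (LRU->MRU): [11 7]
  21. access 78: MISS, evict 11. Cache (LRU->MRU): [7 78]
  22. access 11: MISS, evict 7. Cache (LRU->MRU): [78 11]
  23. access 45: MISS, evict 78. Cache (LRU->MRU): [11 45]
  24. access 78: MISS, evict 11. Cache (LRU->MRU): [45 78]
  25. access 78: HIT. Cache (LRU->MRU): [45 78]
  26. access 79: MISS, evict 45. Cache (LRU->MRU): [78 79]
  27. access 78: HIT. Cache (LRU->MRU): [79 78]
  28. access 78: HIT. Cache (LRU->MRU): [79 78]
  29. access 42: MISS, evict 79. Cache (LRU->MRU): [78 42]
  30. access 78: HIT. Cache (LRU->MRU): [42 78]
  31. access 78: HIT. Cache (LRU->MRU): [42 78]
  32. access 45: MISS, evict 42. Cache (LRU->MRU): [78 45]
  33. access 78: HIT. Cache (LRU->MRU): [45 78]
  34. access 45: HIT. Cache (LRU->MRU): [78 45]
  35. access 78: HIT. Cache (LRU->MRU): [45 78]
Total: 16 hits, 19 misses, 17 evictions

Hit rate = 16/35

Answer: 16/35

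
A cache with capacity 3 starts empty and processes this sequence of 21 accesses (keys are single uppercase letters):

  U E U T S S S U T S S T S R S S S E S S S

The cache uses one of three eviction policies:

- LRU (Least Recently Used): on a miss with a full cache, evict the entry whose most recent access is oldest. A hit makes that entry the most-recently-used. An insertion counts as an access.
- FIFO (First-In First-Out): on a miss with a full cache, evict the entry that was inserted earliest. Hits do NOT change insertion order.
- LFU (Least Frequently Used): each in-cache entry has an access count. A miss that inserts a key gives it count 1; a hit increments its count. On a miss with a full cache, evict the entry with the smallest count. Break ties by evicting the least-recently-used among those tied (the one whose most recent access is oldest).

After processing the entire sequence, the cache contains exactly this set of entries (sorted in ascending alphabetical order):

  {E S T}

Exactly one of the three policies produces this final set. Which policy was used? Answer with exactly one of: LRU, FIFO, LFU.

Simulating under each policy and comparing final sets:
  LRU: final set = {E R S} -> differs
  FIFO: final set = {E R S} -> differs
  LFU: final set = {E S T} -> MATCHES target
Only LFU produces the target set.

Answer: LFU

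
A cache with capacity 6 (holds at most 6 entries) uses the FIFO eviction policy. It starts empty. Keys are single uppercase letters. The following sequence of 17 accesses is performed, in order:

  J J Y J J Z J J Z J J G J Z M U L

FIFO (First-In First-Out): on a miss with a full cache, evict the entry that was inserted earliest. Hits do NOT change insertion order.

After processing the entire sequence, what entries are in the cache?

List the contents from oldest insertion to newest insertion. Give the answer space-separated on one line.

FIFO simulation (capacity=6):
  1. access J: MISS. Cache (old->new): [J]
  2. access J: HIT. Cache (old->new): [J]
  3. access Y: MISS. Cache (old->new): [J Y]
  4. access J: HIT. Cache (old->new): [J Y]
  5. access J: HIT. Cache (old->new): [J Y]
  6. access Z: MISS. Cache (old->new): [J Y Z]
  7. access J: HIT. Cache (old->new): [J Y Z]
  8. access J: HIT. Cache (old->new): [J Y Z]
  9. access Z: HIT. Cache (old->new): [J Y Z]
  10. access J: HIT. Cache (old->new): [J Y Z]
  11. access J: HIT. Cache (old->new): [J Y Z]
  12. access G: MISS. Cache (old->new): [J Y Z G]
  13. access J: HIT. Cache (old->new): [J Y Z G]
  14. access Z: HIT. Cache (old->new): [J Y Z G]
  15. access M: MISS. Cache (old->new): [J Y Z G M]
  16. access U: MISS. Cache (old->new): [J Y Z G M U]
  17. access L: MISS, evict J. Cache (old->new): [Y Z G M U L]
Total: 10 hits, 7 misses, 1 evictions

Answer: Y Z G M U L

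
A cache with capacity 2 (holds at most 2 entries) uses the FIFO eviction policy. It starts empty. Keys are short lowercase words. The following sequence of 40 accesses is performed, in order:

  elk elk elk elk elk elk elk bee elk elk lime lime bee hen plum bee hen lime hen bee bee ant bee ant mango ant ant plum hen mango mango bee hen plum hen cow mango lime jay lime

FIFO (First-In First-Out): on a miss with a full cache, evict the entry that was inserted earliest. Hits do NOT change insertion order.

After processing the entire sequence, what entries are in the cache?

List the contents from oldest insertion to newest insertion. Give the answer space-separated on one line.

FIFO simulation (capacity=2):
  1. access elk: MISS. Cache (old->new): [elk]
  2. access elk: HIT. Cache (old->new): [elk]
  3. access elk: HIT. Cache (old->new): [elk]
  4. access elk: HIT. Cache (old->new): [elk]
  5. access elk: HIT. Cache (old->new): [elk]
  6. access elk: HIT. Cache (old->new): [elk]
  7. access elk: HIT. Cache (old->new): [elk]
  8. access bee: MISS. Cache (old->new): [elk bee]
  9. access elk: HIT. Cache (old->new): [elk bee]
  10. access elk: HIT. Cache (old->new): [elk bee]
  11. access lime: MISS, evict elk. Cache (old->new): [bee lime]
  12. access lime: HIT. Cache (old->new): [bee lime]
  13. access bee: HIT. Cache (old->new): [bee lime]
  14. access hen: MISS, evict bee. Cache (old->new): [lime hen]
  15. access plum: MISS, evict lime. Cache (old->new): [hen plum]
  16. access bee: MISS, evict hen. Cache (old->new): [plum bee]
  17. access hen: MISS, evict plum. Cache (old->new): [bee hen]
  18. access lime: MISS, evict bee. Cache (old->new): [hen lime]
  19. access hen: HIT. Cache (old->new): [hen lime]
  20. access bee: MISS, evict hen. Cache (old->new): [lime bee]
  21. access bee: HIT. Cache (old->new): [lime bee]
  22. access ant: MISS, evict lime. Cache (old->new): [bee ant]
  23. access bee: HIT. Cache (old->new): [bee ant]
  24. access ant: HIT. Cache (old->new): [bee ant]
  25. access mango: MISS, evict bee. Cache (old->new): [ant mango]
  26. access ant: HIT. Cache (old->new): [ant mango]
  27. access ant: HIT. Cache (old->new): [ant mango]
  28. access plum: MISS, evict ant. Cache (old->new): [mango plum]
  29. access hen: MISS, evict mango. Cache (old->new): [plum hen]
  30. access mango: MISS, evict plum. Cache (old->new): [hen mango]
  31. access mango: HIT. Cache (old->new): [hen mango]
  32. access bee: MISS, evict hen. Cache (old->new): [mango bee]
  33. access hen: MISS, evict mango. Cache (old->new): [bee hen]
  34. access plum: MISS, evict bee. Cache (old->new): [hen plum]
  35. access hen: HIT. Cache (old->new): [hen plum]
  36. access cow: MISS, evict hen. Cache (old->new): [plum cow]
  37. access mango: MISS, evict plum. Cache (old->new): [cow mango]
  38. access lime: MISS, evict cow. Cache (old->new): [mango lime]
  39. access jay: MISS, evict mango. Cache (old->new): [lime jay]
  40. access lime: HIT. Cache (old->new): [lime jay]
Total: 19 hits, 21 misses, 19 evictions

Answer: lime jay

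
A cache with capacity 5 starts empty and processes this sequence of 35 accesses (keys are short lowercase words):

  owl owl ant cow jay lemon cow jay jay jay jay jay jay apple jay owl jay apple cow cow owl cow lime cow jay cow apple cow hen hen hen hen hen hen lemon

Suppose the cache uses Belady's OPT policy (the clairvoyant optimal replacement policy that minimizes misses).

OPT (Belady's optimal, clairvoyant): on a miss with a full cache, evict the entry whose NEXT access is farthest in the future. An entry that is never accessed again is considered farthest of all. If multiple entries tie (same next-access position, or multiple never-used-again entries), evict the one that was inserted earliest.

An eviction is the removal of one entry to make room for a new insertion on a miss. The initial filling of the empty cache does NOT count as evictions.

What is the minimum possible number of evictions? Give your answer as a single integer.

OPT (Belady) simulation (capacity=5):
  1. access owl: MISS. Cache: [owl]
  2. access owl: HIT. Next use of owl: step 16. Cache: [owl]
  3. access ant: MISS. Cache: [owl ant]
  4. access cow: MISS. Cache: [owl ant cow]
  5. access jay: MISS. Cache: [owl ant cow jay]
  6. access lemon: MISS. Cache: [owl ant cow jay lemon]
  7. access cow: HIT. Next use of cow: step 19. Cache: [owl ant cow jay lemon]
  8. access jay: HIT. Next use of jay: step 9. Cache: [owl ant cow jay lemon]
  9. access jay: HIT. Next use of jay: step 10. Cache: [owl ant cow jay lemon]
  10. access jay: HIT. Next use of jay: step 11. Cache: [owl ant cow jay lemon]
  11. access jay: HIT. Next use of jay: step 12. Cache: [owl ant cow jay lemon]
  12. access jay: HIT. Next use of jay: step 13. Cache: [owl ant cow jay lemon]
  13. access jay: HIT. Next use of jay: step 15. Cache: [owl ant cow jay lemon]
  14. access apple: MISS, evict ant (next use: never). Cache: [owl cow jay lemon apple]
  15. access jay: HIT. Next use of jay: step 17. Cache: [owl cow jay lemon apple]
  16. access owl: HIT. Next use of owl: step 21. Cache: [owl cow jay lemon apple]
  17. access jay: HIT. Next use of jay: step 25. Cache: [owl cow jay lemon apple]
  18. access apple: HIT. Next use of apple: step 27. Cache: [owl cow jay lemon apple]
  19. access cow: HIT. Next use of cow: step 20. Cache: [owl cow jay lemon apple]
  20. access cow: HIT. Next use of cow: step 22. Cache: [owl cow jay lemon apple]
  21. access owl: HIT. Next use of owl: never. Cache: [owl cow jay lemon apple]
  22. access cow: HIT. Next use of cow: step 24. Cache: [owl cow jay lemon apple]
  23. access lime: MISS, evict owl (next use: never). Cache: [cow jay lemon apple lime]
  24. access cow: HIT. Next use of cow: step 26. Cache: [cow jay lemon apple lime]
  25. access jay: HIT. Next use of jay: never. Cache: [cow jay lemon apple lime]
  26. access cow: HIT. Next use of cow: step 28. Cache: [cow jay lemon apple lime]
  27. access apple: HIT. Next use of apple: never. Cache: [cow jay lemon apple lime]
  28. access cow: HIT. Next use of cow: never. Cache: [cow jay lemon apple lime]
  29. access hen: MISS, evict cow (next use: never). Cache: [jay lemon apple lime hen]
  30. access hen: HIT. Next use of hen: step 31. Cache: [jay lemon apple lime hen]
  31. access hen: HIT. Next use of hen: step 32. Cache: [jay lemon apple lime hen]
  32. access hen: HIT. Next use of hen: step 33. Cache: [jay lemon apple lime hen]
  33. access hen: HIT. Next use of hen: step 34. Cache: [jay lemon apple lime hen]
  34. access hen: HIT. Next use of hen: never. Cache: [jay lemon apple lime hen]
  35. access lemon: HIT. Next use of lemon: never. Cache: [jay lemon apple lime hen]
Total: 27 hits, 8 misses, 3 evictions

Answer: 3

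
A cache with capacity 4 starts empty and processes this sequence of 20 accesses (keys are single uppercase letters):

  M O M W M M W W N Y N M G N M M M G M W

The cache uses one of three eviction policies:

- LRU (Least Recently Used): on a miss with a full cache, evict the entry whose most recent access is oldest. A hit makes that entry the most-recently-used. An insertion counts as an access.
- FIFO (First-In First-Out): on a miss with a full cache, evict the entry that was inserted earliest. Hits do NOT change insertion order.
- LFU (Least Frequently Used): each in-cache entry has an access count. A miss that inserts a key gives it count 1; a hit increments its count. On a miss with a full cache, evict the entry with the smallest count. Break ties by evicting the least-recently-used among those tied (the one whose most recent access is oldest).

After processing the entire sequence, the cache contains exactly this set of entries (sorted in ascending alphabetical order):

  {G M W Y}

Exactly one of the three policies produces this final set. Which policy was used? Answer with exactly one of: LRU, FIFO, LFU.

Answer: FIFO

Derivation:
Simulating under each policy and comparing final sets:
  LRU: final set = {G M N W} -> differs
  FIFO: final set = {G M W Y} -> MATCHES target
  LFU: final set = {G M N W} -> differs
Only FIFO produces the target set.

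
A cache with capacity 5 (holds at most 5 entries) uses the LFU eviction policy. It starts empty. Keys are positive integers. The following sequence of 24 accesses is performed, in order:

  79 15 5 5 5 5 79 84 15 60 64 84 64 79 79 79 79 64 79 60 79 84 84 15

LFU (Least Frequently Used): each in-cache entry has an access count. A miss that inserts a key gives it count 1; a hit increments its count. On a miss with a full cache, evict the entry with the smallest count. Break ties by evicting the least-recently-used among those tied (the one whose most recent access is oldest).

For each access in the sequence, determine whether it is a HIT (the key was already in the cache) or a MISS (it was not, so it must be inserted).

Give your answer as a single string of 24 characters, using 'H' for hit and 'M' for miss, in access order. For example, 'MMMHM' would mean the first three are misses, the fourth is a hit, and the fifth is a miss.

Answer: MMMHHHHMHMMMHHHHHHHMHMHH

Derivation:
LFU simulation (capacity=5):
  1. access 79: MISS. Cache: [79(c=1)]
  2. access 15: MISS. Cache: [79(c=1) 15(c=1)]
  3. access 5: MISS. Cache: [79(c=1) 15(c=1) 5(c=1)]
  4. access 5: HIT, count now 2. Cache: [79(c=1) 15(c=1) 5(c=2)]
  5. access 5: HIT, count now 3. Cache: [79(c=1) 15(c=1) 5(c=3)]
  6. access 5: HIT, count now 4. Cache: [79(c=1) 15(c=1) 5(c=4)]
  7. access 79: HIT, count now 2. Cache: [15(c=1) 79(c=2) 5(c=4)]
  8. access 84: MISS. Cache: [15(c=1) 84(c=1) 79(c=2) 5(c=4)]
  9. access 15: HIT, count now 2. Cache: [84(c=1) 79(c=2) 15(c=2) 5(c=4)]
  10. access 60: MISS. Cache: [84(c=1) 60(c=1) 79(c=2) 15(c=2) 5(c=4)]
  11. access 64: MISS, evict 84(c=1). Cache: [60(c=1) 64(c=1) 79(c=2) 15(c=2) 5(c=4)]
  12. access 84: MISS, evict 60(c=1). Cache: [64(c=1) 84(c=1) 79(c=2) 15(c=2) 5(c=4)]
  13. access 64: HIT, count now 2. Cache: [84(c=1) 79(c=2) 15(c=2) 64(c=2) 5(c=4)]
  14. access 79: HIT, count now 3. Cache: [84(c=1) 15(c=2) 64(c=2) 79(c=3) 5(c=4)]
  15. access 79: HIT, count now 4. Cache: [84(c=1) 15(c=2) 64(c=2) 5(c=4) 79(c=4)]
  16. access 79: HIT, count now 5. Cache: [84(c=1) 15(c=2) 64(c=2) 5(c=4) 79(c=5)]
  17. access 79: HIT, count now 6. Cache: [84(c=1) 15(c=2) 64(c=2) 5(c=4) 79(c=6)]
  18. access 64: HIT, count now 3. Cache: [84(c=1) 15(c=2) 64(c=3) 5(c=4) 79(c=6)]
  19. access 79: HIT, count now 7. Cache: [84(c=1) 15(c=2) 64(c=3) 5(c=4) 79(c=7)]
  20. access 60: MISS, evict 84(c=1). Cache: [60(c=1) 15(c=2) 64(c=3) 5(c=4) 79(c=7)]
  21. access 79: HIT, count now 8. Cache: [60(c=1) 15(c=2) 64(c=3) 5(c=4) 79(c=8)]
  22. access 84: MISS, evict 60(c=1). Cache: [84(c=1) 15(c=2) 64(c=3) 5(c=4) 79(c=8)]
  23. access 84: HIT, count now 2. Cache: [15(c=2) 84(c=2) 64(c=3) 5(c=4) 79(c=8)]
  24. access 15: HIT, count now 3. Cache: [84(c=2) 64(c=3) 15(c=3) 5(c=4) 79(c=8)]
Total: 15 hits, 9 misses, 4 evictions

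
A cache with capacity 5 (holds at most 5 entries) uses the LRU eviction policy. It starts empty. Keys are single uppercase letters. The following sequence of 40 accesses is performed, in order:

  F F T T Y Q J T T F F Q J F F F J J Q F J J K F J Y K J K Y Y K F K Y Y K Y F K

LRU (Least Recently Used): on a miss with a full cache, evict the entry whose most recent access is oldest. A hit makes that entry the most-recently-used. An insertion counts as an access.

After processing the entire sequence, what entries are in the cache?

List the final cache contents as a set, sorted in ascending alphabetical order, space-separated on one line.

Answer: F J K Q Y

Derivation:
LRU simulation (capacity=5):
  1. access F: MISS. Cache (LRU->MRU): [F]
  2. access F: HIT. Cache (LRU->MRU): [F]
  3. access T: MISS. Cache (LRU->MRU): [F T]
  4. access T: HIT. Cache (LRU->MRU): [F T]
  5. access Y: MISS. Cache (LRU->MRU): [F T Y]
  6. access Q: MISS. Cache (LRU->MRU): [F T Y Q]
  7. access J: MISS. Cache (LRU->MRU): [F T Y Q J]
  8. access T: HIT. Cache (LRU->MRU): [F Y Q J T]
  9. access T: HIT. Cache (LRU->MRU): [F Y Q J T]
  10. access F: HIT. Cache (LRU->MRU): [Y Q J T F]
  11. access F: HIT. Cache (LRU->MRU): [Y Q J T F]
  12. access Q: HIT. Cache (LRU->MRU): [Y J T F Q]
  13. access J: HIT. Cache (LRU->MRU): [Y T F Q J]
  14. access F: HIT. Cache (LRU->MRU): [Y T Q J F]
  15. access F: HIT. Cache (LRU->MRU): [Y T Q J F]
  16. access F: HIT. Cache (LRU->MRU): [Y T Q J F]
  17. access J: HIT. Cache (LRU->MRU): [Y T Q F J]
  18. access J: HIT. Cache (LRU->MRU): [Y T Q F J]
  19. access Q: HIT. Cache (LRU->MRU): [Y T F J Q]
  20. access F: HIT. Cache (LRU->MRU): [Y T J Q F]
  21. access J: HIT. Cache (LRU->MRU): [Y T Q F J]
  22. access J: HIT. Cache (LRU->MRU): [Y T Q F J]
  23. access K: MISS, evict Y. Cache (LRU->MRU): [T Q F J K]
  24. access F: HIT. Cache (LRU->MRU): [T Q J K F]
  25. access J: HIT. Cache (LRU->MRU): [T Q K F J]
  26. access Y: MISS, evict T. Cache (LRU->MRU): [Q K F J Y]
  27. access K: HIT. Cache (LRU->MRU): [Q F J Y K]
  28. access J: HIT. Cache (LRU->MRU): [Q F Y K J]
  29. access K: HIT. Cache (LRU->MRU): [Q F Y J K]
  30. access Y: HIT. Cache (LRU->MRU): [Q F J K Y]
  31. access Y: HIT. Cache (LRU->MRU): [Q F J K Y]
  32. access K: HIT. Cache (LRU->MRU): [Q F J Y K]
  33. access F: HIT. Cache (LRU->MRU): [Q J Y K F]
  34. access K: HIT. Cache (LRU->MRU): [Q J Y F K]
  35. access Y: HIT. Cache (LRU->MRU): [Q J F K Y]
  36. access Y: HIT. Cache (LRU->MRU): [Q J F K Y]
  37. access K: HIT. Cache (LRU->MRU): [Q J F Y K]
  38. access Y: HIT. Cache (LRU->MRU): [Q J F K Y]
  39. access F: HIT. Cache (LRU->MRU): [Q J K Y F]
  40. access K: HIT. Cache (LRU->MRU): [Q J Y F K]
Total: 33 hits, 7 misses, 2 evictions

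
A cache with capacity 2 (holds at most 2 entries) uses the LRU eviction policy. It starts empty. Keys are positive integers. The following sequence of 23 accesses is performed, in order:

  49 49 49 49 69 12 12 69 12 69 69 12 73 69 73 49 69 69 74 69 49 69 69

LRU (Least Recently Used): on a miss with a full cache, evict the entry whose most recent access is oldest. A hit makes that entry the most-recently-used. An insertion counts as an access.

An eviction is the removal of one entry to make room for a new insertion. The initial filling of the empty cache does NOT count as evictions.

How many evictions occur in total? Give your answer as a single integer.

LRU simulation (capacity=2):
  1. access 49: MISS. Cache (LRU->MRU): [49]
  2. access 49: HIT. Cache (LRU->MRU): [49]
  3. access 49: HIT. Cache (LRU->MRU): [49]
  4. access 49: HIT. Cache (LRU->MRU): [49]
  5. access 69: MISS. Cache (LRU->MRU): [49 69]
  6. access 12: MISS, evict 49. Cache (LRU->MRU): [69 12]
  7. access 12: HIT. Cache (LRU->MRU): [69 12]
  8. access 69: HIT. Cache (LRU->MRU): [12 69]
  9. access 12: HIT. Cache (LRU->MRU): [69 12]
  10. access 69: HIT. Cache (LRU->MRU): [12 69]
  11. access 69: HIT. Cache (LRU->MRU): [12 69]
  12. access 12: HIT. Cache (LRU->MRU): [69 12]
  13. access 73: MISS, evict 69. Cache (LRU->MRU): [12 73]
  14. access 69: MISS, evict 12. Cache (LRU->MRU): [73 69]
  15. access 73: HIT. Cache (LRU->MRU): [69 73]
  16. access 49: MISS, evict 69. Cache (LRU->MRU): [73 49]
  17. access 69: MISS, evict 73. Cache (LRU->MRU): [49 69]
  18. access 69: HIT. Cache (LRU->MRU): [49 69]
  19. access 74: MISS, evict 49. Cache (LRU->MRU): [69 74]
  20. access 69: HIT. Cache (LRU->MRU): [74 69]
  21. access 49: MISS, evict 74. Cache (LRU->MRU): [69 49]
  22. access 69: HIT. Cache (LRU->MRU): [49 69]
  23. access 69: HIT. Cache (LRU->MRU): [49 69]
Total: 14 hits, 9 misses, 7 evictions

Answer: 7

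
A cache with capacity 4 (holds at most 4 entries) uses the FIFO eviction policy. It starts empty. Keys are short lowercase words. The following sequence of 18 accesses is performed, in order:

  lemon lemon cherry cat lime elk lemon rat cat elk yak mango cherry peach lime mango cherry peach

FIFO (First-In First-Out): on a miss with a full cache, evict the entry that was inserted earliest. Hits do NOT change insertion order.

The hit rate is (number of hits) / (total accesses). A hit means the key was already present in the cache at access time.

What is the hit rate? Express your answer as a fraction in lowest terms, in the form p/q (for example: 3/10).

Answer: 5/18

Derivation:
FIFO simulation (capacity=4):
  1. access lemon: MISS. Cache (old->new): [lemon]
  2. access lemon: HIT. Cache (old->new): [lemon]
  3. access cherry: MISS. Cache (old->new): [lemon cherry]
  4. access cat: MISS. Cache (old->new): [lemon cherry cat]
  5. access lime: MISS. Cache (old->new): [lemon cherry cat lime]
  6. access elk: MISS, evict lemon. Cache (old->new): [cherry cat lime elk]
  7. access lemon: MISS, evict cherry. Cache (old->new): [cat lime elk lemon]
  8. access rat: MISS, evict cat. Cache (old->new): [lime elk lemon rat]
  9. access cat: MISS, evict lime. Cache (old->new): [elk lemon rat cat]
  10. access elk: HIT. Cache (old->new): [elk lemon rat cat]
  11. access yak: MISS, evict elk. Cache (old->new): [lemon rat cat yak]
  12. access mango: MISS, evict lemon. Cache (old->new): [rat cat yak mango]
  13. access cherry: MISS, evict rat. Cache (old->new): [cat yak mango cherry]
  14. access peach: MISS, evict cat. Cache (old->new): [yak mango cherry peach]
  15. access lime: MISS, evict yak. Cache (old->new): [mango cherry peach lime]
  16. access mango: HIT. Cache (old->new): [mango cherry peach lime]
  17. access cherry: HIT. Cache (old->new): [mango cherry peach lime]
  18. access peach: HIT. Cache (old->new): [mango cherry peach lime]
Total: 5 hits, 13 misses, 9 evictions

Hit rate = 5/18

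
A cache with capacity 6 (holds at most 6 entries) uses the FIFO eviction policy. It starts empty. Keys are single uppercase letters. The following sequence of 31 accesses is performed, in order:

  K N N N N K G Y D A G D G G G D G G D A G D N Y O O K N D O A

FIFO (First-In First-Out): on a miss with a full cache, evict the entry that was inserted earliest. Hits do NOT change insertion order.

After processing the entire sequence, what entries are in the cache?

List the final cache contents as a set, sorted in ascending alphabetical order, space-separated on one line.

Answer: A D K N O Y

Derivation:
FIFO simulation (capacity=6):
  1. access K: MISS. Cache (old->new): [K]
  2. access N: MISS. Cache (old->new): [K N]
  3. access N: HIT. Cache (old->new): [K N]
  4. access N: HIT. Cache (old->new): [K N]
  5. access N: HIT. Cache (old->new): [K N]
  6. access K: HIT. Cache (old->new): [K N]
  7. access G: MISS. Cache (old->new): [K N G]
  8. access Y: MISS. Cache (old->new): [K N G Y]
  9. access D: MISS. Cache (old->new): [K N G Y D]
  10. access A: MISS. Cache (old->new): [K N G Y D A]
  11. access G: HIT. Cache (old->new): [K N G Y D A]
  12. access D: HIT. Cache (old->new): [K N G Y D A]
  13. access G: HIT. Cache (old->new): [K N G Y D A]
  14. access G: HIT. Cache (old->new): [K N G Y D A]
  15. access G: HIT. Cache (old->new): [K N G Y D A]
  16. access D: HIT. Cache (old->new): [K N G Y D A]
  17. access G: HIT. Cache (old->new): [K N G Y D A]
  18. access G: HIT. Cache (old->new): [K N G Y D A]
  19. access D: HIT. Cache (old->new): [K N G Y D A]
  20. access A: HIT. Cache (old->new): [K N G Y D A]
  21. access G: HIT. Cache (old->new): [K N G Y D A]
  22. access D: HIT. Cache (old->new): [K N G Y D A]
  23. access N: HIT. Cache (old->new): [K N G Y D A]
  24. access Y: HIT. Cache (old->new): [K N G Y D A]
  25. access O: MISS, evict K. Cache (old->new): [N G Y D A O]
  26. access O: HIT. Cache (old->new): [N G Y D A O]
  27. access K: MISS, evict N. Cache (old->new): [G Y D A O K]
  28. access N: MISS, evict G. Cache (old->new): [Y D A O K N]
  29. access D: HIT. Cache (old->new): [Y D A O K N]
  30. access O: HIT. Cache (old->new): [Y D A O K N]
  31. access A: HIT. Cache (old->new): [Y D A O K N]
Total: 22 hits, 9 misses, 3 evictions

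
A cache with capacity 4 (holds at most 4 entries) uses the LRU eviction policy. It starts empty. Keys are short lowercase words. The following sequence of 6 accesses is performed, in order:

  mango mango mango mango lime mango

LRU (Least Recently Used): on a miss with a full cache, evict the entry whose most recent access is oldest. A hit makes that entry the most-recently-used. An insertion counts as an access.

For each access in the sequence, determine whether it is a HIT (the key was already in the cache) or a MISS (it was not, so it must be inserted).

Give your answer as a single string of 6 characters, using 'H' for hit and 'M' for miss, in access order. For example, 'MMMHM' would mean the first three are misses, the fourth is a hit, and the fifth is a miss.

Answer: MHHHMH

Derivation:
LRU simulation (capacity=4):
  1. access mango: MISS. Cache (LRU->MRU): [mango]
  2. access mango: HIT. Cache (LRU->MRU): [mango]
  3. access mango: HIT. Cache (LRU->MRU): [mango]
  4. access mango: HIT. Cache (LRU->MRU): [mango]
  5. access lime: MISS. Cache (LRU->MRU): [mango lime]
  6. access mango: HIT. Cache (LRU->MRU): [lime mango]
Total: 4 hits, 2 misses, 0 evictions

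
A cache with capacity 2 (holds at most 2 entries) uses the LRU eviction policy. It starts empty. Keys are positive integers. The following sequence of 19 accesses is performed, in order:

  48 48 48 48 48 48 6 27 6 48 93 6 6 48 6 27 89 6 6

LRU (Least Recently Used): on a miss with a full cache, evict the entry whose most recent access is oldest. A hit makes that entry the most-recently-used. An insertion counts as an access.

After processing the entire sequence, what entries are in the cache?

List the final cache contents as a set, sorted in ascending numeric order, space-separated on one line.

Answer: 6 89

Derivation:
LRU simulation (capacity=2):
  1. access 48: MISS. Cache (LRU->MRU): [48]
  2. access 48: HIT. Cache (LRU->MRU): [48]
  3. access 48: HIT. Cache (LRU->MRU): [48]
  4. access 48: HIT. Cache (LRU->MRU): [48]
  5. access 48: HIT. Cache (LRU->MRU): [48]
  6. access 48: HIT. Cache (LRU->MRU): [48]
  7. access 6: MISS. Cache (LRU->MRU): [48 6]
  8. access 27: MISS, evict 48. Cache (LRU->MRU): [6 27]
  9. access 6: HIT. Cache (LRU->MRU): [27 6]
  10. access 48: MISS, evict 27. Cache (LRU->MRU): [6 48]
  11. access 93: MISS, evict 6. Cache (LRU->MRU): [48 93]
  12. access 6: MISS, evict 48. Cache (LRU->MRU): [93 6]
  13. access 6: HIT. Cache (LRU->MRU): [93 6]
  14. access 48: MISS, evict 93. Cache (LRU->MRU): [6 48]
  15. access 6: HIT. Cache (LRU->MRU): [48 6]
  16. access 27: MISS, evict 48. Cache (LRU->MRU): [6 27]
  17. access 89: MISS, evict 6. Cache (LRU->MRU): [27 89]
  18. access 6: MISS, evict 27. Cache (LRU->MRU): [89 6]
  19. access 6: HIT. Cache (LRU->MRU): [89 6]
Total: 9 hits, 10 misses, 8 evictions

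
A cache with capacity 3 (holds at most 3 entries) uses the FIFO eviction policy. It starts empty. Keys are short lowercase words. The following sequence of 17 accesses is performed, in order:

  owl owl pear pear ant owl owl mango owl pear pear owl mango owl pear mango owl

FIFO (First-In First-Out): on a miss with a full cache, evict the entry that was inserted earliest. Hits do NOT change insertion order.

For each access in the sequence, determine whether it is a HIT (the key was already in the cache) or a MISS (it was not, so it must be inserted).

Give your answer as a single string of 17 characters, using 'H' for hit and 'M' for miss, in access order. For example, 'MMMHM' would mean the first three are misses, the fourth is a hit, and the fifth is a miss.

Answer: MHMHMHHMMMHHHHHHH

Derivation:
FIFO simulation (capacity=3):
  1. access owl: MISS. Cache (old->new): [owl]
  2. access owl: HIT. Cache (old->new): [owl]
  3. access pear: MISS. Cache (old->new): [owl pear]
  4. access pear: HIT. Cache (old->new): [owl pear]
  5. access ant: MISS. Cache (old->new): [owl pear ant]
  6. access owl: HIT. Cache (old->new): [owl pear ant]
  7. access owl: HIT. Cache (old->new): [owl pear ant]
  8. access mango: MISS, evict owl. Cache (old->new): [pear ant mango]
  9. access owl: MISS, evict pear. Cache (old->new): [ant mango owl]
  10. access pear: MISS, evict ant. Cache (old->new): [mango owl pear]
  11. access pear: HIT. Cache (old->new): [mango owl pear]
  12. access owl: HIT. Cache (old->new): [mango owl pear]
  13. access mango: HIT. Cache (old->new): [mango owl pear]
  14. access owl: HIT. Cache (old->new): [mango owl pear]
  15. access pear: HIT. Cache (old->new): [mango owl pear]
  16. access mango: HIT. Cache (old->new): [mango owl pear]
  17. access owl: HIT. Cache (old->new): [mango owl pear]
Total: 11 hits, 6 misses, 3 evictions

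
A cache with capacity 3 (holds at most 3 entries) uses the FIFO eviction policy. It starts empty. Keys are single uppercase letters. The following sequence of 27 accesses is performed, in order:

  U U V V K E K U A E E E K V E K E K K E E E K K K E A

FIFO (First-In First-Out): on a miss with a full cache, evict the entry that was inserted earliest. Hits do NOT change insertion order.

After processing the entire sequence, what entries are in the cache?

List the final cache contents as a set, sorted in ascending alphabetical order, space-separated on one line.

FIFO simulation (capacity=3):
  1. access U: MISS. Cache (old->new): [U]
  2. access U: HIT. Cache (old->new): [U]
  3. access V: MISS. Cache (old->new): [U V]
  4. access V: HIT. Cache (old->new): [U V]
  5. access K: MISS. Cache (old->new): [U V K]
  6. access E: MISS, evict U. Cache (old->new): [V K E]
  7. access K: HIT. Cache (old->new): [V K E]
  8. access U: MISS, evict V. Cache (old->new): [K E U]
  9. access A: MISS, evict K. Cache (old->new): [E U A]
  10. access E: HIT. Cache (old->new): [E U A]
  11. access E: HIT. Cache (old->new): [E U A]
  12. access E: HIT. Cache (old->new): [E U A]
  13. access K: MISS, evict E. Cache (old->new): [U A K]
  14. access V: MISS, evict U. Cache (old->new): [A K V]
  15. access E: MISS, evict A. Cache (old->new): [K V E]
  16. access K: HIT. Cache (old->new): [K V E]
  17. access E: HIT. Cache (old->new): [K V E]
  18. access K: HIT. Cache (old->new): [K V E]
  19. access K: HIT. Cache (old->new): [K V E]
  20. access E: HIT. Cache (old->new): [K V E]
  21. access E: HIT. Cache (old->new): [K V E]
  22. access E: HIT. Cache (old->new): [K V E]
  23. access K: HIT. Cache (old->new): [K V E]
  24. access K: HIT. Cache (old->new): [K V E]
  25. access K: HIT. Cache (old->new): [K V E]
  26. access E: HIT. Cache (old->new): [K V E]
  27. access A: MISS, evict K. Cache (old->new): [V E A]
Total: 17 hits, 10 misses, 7 evictions

Answer: A E V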